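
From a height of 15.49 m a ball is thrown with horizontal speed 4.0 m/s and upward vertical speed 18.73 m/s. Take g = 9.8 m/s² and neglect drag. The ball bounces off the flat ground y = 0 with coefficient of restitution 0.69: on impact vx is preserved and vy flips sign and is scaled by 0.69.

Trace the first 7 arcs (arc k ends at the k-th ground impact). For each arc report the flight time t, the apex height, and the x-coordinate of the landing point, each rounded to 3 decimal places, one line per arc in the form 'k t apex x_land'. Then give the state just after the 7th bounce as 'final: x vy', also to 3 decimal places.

Arc 1: start y=15.490, vy=18.730 → t=4.522, apex=33.389, x_land=18.086, impact vy=-25.582
  bounce: vy ← 0.69·25.582 = 17.651
Arc 2: start y=0.000, vy=17.651 → t=3.602, apex=15.896, x_land=32.496, impact vy=-17.651
  bounce: vy ← 0.69·17.651 = 12.179
Arc 3: start y=0.000, vy=12.179 → t=2.486, apex=7.568, x_land=42.438, impact vy=-12.179
  bounce: vy ← 0.69·12.179 = 8.404
Arc 4: start y=0.000, vy=8.404 → t=1.715, apex=3.603, x_land=49.298, impact vy=-8.404
  bounce: vy ← 0.69·8.404 = 5.799
Arc 5: start y=0.000, vy=5.799 → t=1.183, apex=1.716, x_land=54.032, impact vy=-5.799
  bounce: vy ← 0.69·5.799 = 4.001
Arc 6: start y=0.000, vy=4.001 → t=0.817, apex=0.817, x_land=57.298, impact vy=-4.001
  bounce: vy ← 0.69·4.001 = 2.761
Arc 7: start y=0.000, vy=2.761 → t=0.563, apex=0.389, x_land=59.552, impact vy=-2.761
  bounce: vy ← 0.69·2.761 = 1.905

1 4.522 33.389 18.086
2 3.602 15.896 32.496
3 2.486 7.568 42.438
4 1.715 3.603 49.298
5 1.183 1.716 54.032
6 0.817 0.817 57.298
7 0.563 0.389 59.552
final: 59.552 1.905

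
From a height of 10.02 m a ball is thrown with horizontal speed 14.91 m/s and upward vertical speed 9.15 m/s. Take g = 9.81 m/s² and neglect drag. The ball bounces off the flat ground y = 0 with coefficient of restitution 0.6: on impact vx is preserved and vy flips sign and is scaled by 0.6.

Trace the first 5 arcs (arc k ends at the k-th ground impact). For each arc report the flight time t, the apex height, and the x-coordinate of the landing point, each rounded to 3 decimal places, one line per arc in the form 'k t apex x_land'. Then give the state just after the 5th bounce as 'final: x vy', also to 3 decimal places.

1 2.639 14.287 39.354
2 2.048 5.143 69.890
3 1.229 1.852 88.211
4 0.737 0.667 99.204
5 0.442 0.240 105.800
final: 105.800 1.302

Arc 1: start y=10.020, vy=9.150 → t=2.639, apex=14.287, x_land=39.354, impact vy=-16.743
  bounce: vy ← 0.6·16.743 = 10.046
Arc 2: start y=0.000, vy=10.046 → t=2.048, apex=5.143, x_land=69.890, impact vy=-10.046
  bounce: vy ← 0.6·10.046 = 6.027
Arc 3: start y=0.000, vy=6.027 → t=1.229, apex=1.852, x_land=88.211, impact vy=-6.027
  bounce: vy ← 0.6·6.027 = 3.616
Arc 4: start y=0.000, vy=3.616 → t=0.737, apex=0.667, x_land=99.204, impact vy=-3.616
  bounce: vy ← 0.6·3.616 = 2.170
Arc 5: start y=0.000, vy=2.170 → t=0.442, apex=0.240, x_land=105.800, impact vy=-2.170
  bounce: vy ← 0.6·2.170 = 1.302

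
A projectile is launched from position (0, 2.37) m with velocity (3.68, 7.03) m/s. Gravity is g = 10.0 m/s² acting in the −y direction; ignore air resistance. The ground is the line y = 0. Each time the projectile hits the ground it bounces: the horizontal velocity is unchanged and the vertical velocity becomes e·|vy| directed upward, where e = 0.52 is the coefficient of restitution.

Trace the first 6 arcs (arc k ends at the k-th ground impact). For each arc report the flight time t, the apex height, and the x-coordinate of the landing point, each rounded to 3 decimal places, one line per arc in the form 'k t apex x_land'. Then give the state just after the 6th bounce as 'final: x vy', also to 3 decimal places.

1 1.687 4.841 6.208
2 1.023 1.309 9.974
3 0.532 0.354 11.932
4 0.277 0.096 12.950
5 0.144 0.026 13.480
6 0.075 0.007 13.755
final: 13.755 0.195

Arc 1: start y=2.370, vy=7.030 → t=1.687, apex=4.841, x_land=6.208, impact vy=-9.840
  bounce: vy ← 0.52·9.840 = 5.117
Arc 2: start y=0.000, vy=5.117 → t=1.023, apex=1.309, x_land=9.974, impact vy=-5.117
  bounce: vy ← 0.52·5.117 = 2.661
Arc 3: start y=0.000, vy=2.661 → t=0.532, apex=0.354, x_land=11.932, impact vy=-2.661
  bounce: vy ← 0.52·2.661 = 1.384
Arc 4: start y=0.000, vy=1.384 → t=0.277, apex=0.096, x_land=12.950, impact vy=-1.384
  bounce: vy ← 0.52·1.384 = 0.719
Arc 5: start y=0.000, vy=0.719 → t=0.144, apex=0.026, x_land=13.480, impact vy=-0.719
  bounce: vy ← 0.52·0.719 = 0.374
Arc 6: start y=0.000, vy=0.374 → t=0.075, apex=0.007, x_land=13.755, impact vy=-0.374
  bounce: vy ← 0.52·0.374 = 0.195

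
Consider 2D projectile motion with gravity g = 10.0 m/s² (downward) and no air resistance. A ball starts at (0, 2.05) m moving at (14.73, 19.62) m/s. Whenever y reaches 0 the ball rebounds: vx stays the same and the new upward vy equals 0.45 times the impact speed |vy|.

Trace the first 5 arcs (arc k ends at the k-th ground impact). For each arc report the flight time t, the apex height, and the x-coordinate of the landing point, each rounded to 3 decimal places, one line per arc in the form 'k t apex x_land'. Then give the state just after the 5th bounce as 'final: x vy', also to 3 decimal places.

Arc 1: start y=2.050, vy=19.620 → t=4.026, apex=21.297, x_land=59.301, impact vy=-20.638
  bounce: vy ← 0.45·20.638 = 9.287
Arc 2: start y=0.000, vy=9.287 → t=1.857, apex=4.313, x_land=86.661, impact vy=-9.287
  bounce: vy ← 0.45·9.287 = 4.179
Arc 3: start y=0.000, vy=4.179 → t=0.836, apex=0.873, x_land=98.973, impact vy=-4.179
  bounce: vy ← 0.45·4.179 = 1.881
Arc 4: start y=0.000, vy=1.881 → t=0.376, apex=0.177, x_land=104.514, impact vy=-1.881
  bounce: vy ← 0.45·1.881 = 0.846
Arc 5: start y=0.000, vy=0.846 → t=0.169, apex=0.036, x_land=107.007, impact vy=-0.846
  bounce: vy ← 0.45·0.846 = 0.381

1 4.026 21.297 59.301
2 1.857 4.313 86.661
3 0.836 0.873 98.973
4 0.376 0.177 104.514
5 0.169 0.036 107.007
final: 107.007 0.381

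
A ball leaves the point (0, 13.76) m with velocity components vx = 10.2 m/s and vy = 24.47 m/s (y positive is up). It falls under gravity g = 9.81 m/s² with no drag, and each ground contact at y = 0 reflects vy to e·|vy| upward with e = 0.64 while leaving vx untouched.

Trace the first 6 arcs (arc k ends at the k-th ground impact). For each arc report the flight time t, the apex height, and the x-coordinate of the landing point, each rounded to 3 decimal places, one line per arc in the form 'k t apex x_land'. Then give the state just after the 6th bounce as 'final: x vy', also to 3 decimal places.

1 5.499 44.279 56.089
2 3.846 18.137 95.317
3 2.461 7.429 120.422
4 1.575 3.043 136.490
5 1.008 1.246 146.773
6 0.645 0.511 153.354
final: 153.354 2.025

Arc 1: start y=13.760, vy=24.470 → t=5.499, apex=44.279, x_land=56.089, impact vy=-29.475
  bounce: vy ← 0.64·29.475 = 18.864
Arc 2: start y=0.000, vy=18.864 → t=3.846, apex=18.137, x_land=95.317, impact vy=-18.864
  bounce: vy ← 0.64·18.864 = 12.073
Arc 3: start y=0.000, vy=12.073 → t=2.461, apex=7.429, x_land=120.422, impact vy=-12.073
  bounce: vy ← 0.64·12.073 = 7.727
Arc 4: start y=0.000, vy=7.727 → t=1.575, apex=3.043, x_land=136.490, impact vy=-7.727
  bounce: vy ← 0.64·7.727 = 4.945
Arc 5: start y=0.000, vy=4.945 → t=1.008, apex=1.246, x_land=146.773, impact vy=-4.945
  bounce: vy ← 0.64·4.945 = 3.165
Arc 6: start y=0.000, vy=3.165 → t=0.645, apex=0.511, x_land=153.354, impact vy=-3.165
  bounce: vy ← 0.64·3.165 = 2.025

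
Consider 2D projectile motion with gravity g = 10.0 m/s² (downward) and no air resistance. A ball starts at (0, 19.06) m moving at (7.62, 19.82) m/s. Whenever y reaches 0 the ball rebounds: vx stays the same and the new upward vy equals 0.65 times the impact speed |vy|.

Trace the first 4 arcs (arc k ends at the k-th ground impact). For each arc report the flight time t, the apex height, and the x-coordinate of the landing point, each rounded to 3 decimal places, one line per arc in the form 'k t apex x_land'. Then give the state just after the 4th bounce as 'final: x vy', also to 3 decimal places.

Arc 1: start y=19.060, vy=19.820 → t=4.764, apex=38.702, x_land=36.303, impact vy=-27.821
  bounce: vy ← 0.65·27.821 = 18.084
Arc 2: start y=0.000, vy=18.084 → t=3.617, apex=16.351, x_land=63.863, impact vy=-18.084
  bounce: vy ← 0.65·18.084 = 11.755
Arc 3: start y=0.000, vy=11.755 → t=2.351, apex=6.908, x_land=81.777, impact vy=-11.755
  bounce: vy ← 0.65·11.755 = 7.640
Arc 4: start y=0.000, vy=7.640 → t=1.528, apex=2.919, x_land=93.421, impact vy=-7.640
  bounce: vy ← 0.65·7.640 = 4.966

1 4.764 38.702 36.303
2 3.617 16.351 63.863
3 2.351 6.908 81.777
4 1.528 2.919 93.421
final: 93.421 4.966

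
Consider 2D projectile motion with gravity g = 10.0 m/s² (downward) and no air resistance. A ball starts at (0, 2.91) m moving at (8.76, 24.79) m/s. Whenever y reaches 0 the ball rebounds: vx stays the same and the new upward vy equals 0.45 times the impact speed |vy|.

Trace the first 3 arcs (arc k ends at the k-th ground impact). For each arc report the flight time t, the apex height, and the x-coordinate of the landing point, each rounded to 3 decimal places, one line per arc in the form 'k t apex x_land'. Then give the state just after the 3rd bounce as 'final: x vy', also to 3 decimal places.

1 5.073 33.637 44.437
2 2.334 6.812 64.886
3 1.050 1.379 74.088
final: 74.088 2.364

Arc 1: start y=2.910, vy=24.790 → t=5.073, apex=33.637, x_land=44.437, impact vy=-25.937
  bounce: vy ← 0.45·25.937 = 11.672
Arc 2: start y=0.000, vy=11.672 → t=2.334, apex=6.812, x_land=64.886, impact vy=-11.672
  bounce: vy ← 0.45·11.672 = 5.252
Arc 3: start y=0.000, vy=5.252 → t=1.050, apex=1.379, x_land=74.088, impact vy=-5.252
  bounce: vy ← 0.45·5.252 = 2.364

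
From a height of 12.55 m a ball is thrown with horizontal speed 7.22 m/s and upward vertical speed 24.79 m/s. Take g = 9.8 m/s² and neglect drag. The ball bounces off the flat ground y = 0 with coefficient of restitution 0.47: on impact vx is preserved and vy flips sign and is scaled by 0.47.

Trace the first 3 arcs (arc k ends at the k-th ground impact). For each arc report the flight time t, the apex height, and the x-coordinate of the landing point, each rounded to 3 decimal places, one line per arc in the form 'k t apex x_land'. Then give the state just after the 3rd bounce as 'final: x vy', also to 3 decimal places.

1 5.523 43.904 39.876
2 2.814 9.698 60.191
3 1.322 2.142 69.739
final: 69.739 3.046

Arc 1: start y=12.550, vy=24.790 → t=5.523, apex=43.904, x_land=39.876, impact vy=-29.335
  bounce: vy ← 0.47·29.335 = 13.787
Arc 2: start y=0.000, vy=13.787 → t=2.814, apex=9.698, x_land=60.191, impact vy=-13.787
  bounce: vy ← 0.47·13.787 = 6.480
Arc 3: start y=0.000, vy=6.480 → t=1.322, apex=2.142, x_land=69.739, impact vy=-6.480
  bounce: vy ← 0.47·6.480 = 3.046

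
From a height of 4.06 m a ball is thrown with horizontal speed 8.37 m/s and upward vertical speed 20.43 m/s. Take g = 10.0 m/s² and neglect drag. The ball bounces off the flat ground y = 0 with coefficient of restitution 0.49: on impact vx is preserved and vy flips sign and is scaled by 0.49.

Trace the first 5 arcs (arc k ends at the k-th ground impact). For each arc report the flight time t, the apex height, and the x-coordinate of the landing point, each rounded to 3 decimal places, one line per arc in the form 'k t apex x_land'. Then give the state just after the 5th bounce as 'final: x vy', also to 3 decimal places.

Arc 1: start y=4.060, vy=20.430 → t=4.276, apex=24.929, x_land=35.789, impact vy=-22.329
  bounce: vy ← 0.49·22.329 = 10.941
Arc 2: start y=0.000, vy=10.941 → t=2.188, apex=5.986, x_land=54.105, impact vy=-10.941
  bounce: vy ← 0.49·10.941 = 5.361
Arc 3: start y=0.000, vy=5.361 → t=1.072, apex=1.437, x_land=63.080, impact vy=-5.361
  bounce: vy ← 0.49·5.361 = 2.627
Arc 4: start y=0.000, vy=2.627 → t=0.525, apex=0.345, x_land=67.477, impact vy=-2.627
  bounce: vy ← 0.49·2.627 = 1.287
Arc 5: start y=0.000, vy=1.287 → t=0.257, apex=0.083, x_land=69.632, impact vy=-1.287
  bounce: vy ← 0.49·1.287 = 0.631

1 4.276 24.929 35.789
2 2.188 5.986 54.105
3 1.072 1.437 63.080
4 0.525 0.345 67.477
5 0.257 0.083 69.632
final: 69.632 0.631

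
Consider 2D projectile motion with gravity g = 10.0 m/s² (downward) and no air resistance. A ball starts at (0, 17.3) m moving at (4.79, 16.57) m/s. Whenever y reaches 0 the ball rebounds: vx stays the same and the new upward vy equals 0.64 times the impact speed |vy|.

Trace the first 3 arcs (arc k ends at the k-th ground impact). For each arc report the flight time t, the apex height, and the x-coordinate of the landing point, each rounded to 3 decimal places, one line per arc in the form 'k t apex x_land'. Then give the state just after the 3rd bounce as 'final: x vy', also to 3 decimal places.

Arc 1: start y=17.300, vy=16.570 → t=4.148, apex=31.028, x_land=19.869, impact vy=-24.911
  bounce: vy ← 0.64·24.911 = 15.943
Arc 2: start y=0.000, vy=15.943 → t=3.189, apex=12.709, x_land=35.143, impact vy=-15.943
  bounce: vy ← 0.64·15.943 = 10.204
Arc 3: start y=0.000, vy=10.204 → t=2.041, apex=5.206, x_land=44.918, impact vy=-10.204
  bounce: vy ← 0.64·10.204 = 6.530

1 4.148 31.028 19.869
2 3.189 12.709 35.143
3 2.041 5.206 44.918
final: 44.918 6.530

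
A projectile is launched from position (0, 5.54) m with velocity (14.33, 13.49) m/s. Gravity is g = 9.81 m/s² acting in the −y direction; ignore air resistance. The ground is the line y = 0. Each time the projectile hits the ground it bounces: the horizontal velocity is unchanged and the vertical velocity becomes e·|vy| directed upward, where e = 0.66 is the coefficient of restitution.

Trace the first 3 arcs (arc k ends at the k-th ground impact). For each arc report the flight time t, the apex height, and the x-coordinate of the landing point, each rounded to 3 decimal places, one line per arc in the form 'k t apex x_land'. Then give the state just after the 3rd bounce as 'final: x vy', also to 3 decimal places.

Arc 1: start y=5.540, vy=13.490 → t=3.113, apex=14.815, x_land=44.610, impact vy=-17.049
  bounce: vy ← 0.66·17.049 = 11.252
Arc 2: start y=0.000, vy=11.252 → t=2.294, apex=6.454, x_land=77.484, impact vy=-11.252
  bounce: vy ← 0.66·11.252 = 7.427
Arc 3: start y=0.000, vy=7.427 → t=1.514, apex=2.811, x_land=99.181, impact vy=-7.427
  bounce: vy ← 0.66·7.427 = 4.902

1 3.113 14.815 44.610
2 2.294 6.454 77.484
3 1.514 2.811 99.181
final: 99.181 4.902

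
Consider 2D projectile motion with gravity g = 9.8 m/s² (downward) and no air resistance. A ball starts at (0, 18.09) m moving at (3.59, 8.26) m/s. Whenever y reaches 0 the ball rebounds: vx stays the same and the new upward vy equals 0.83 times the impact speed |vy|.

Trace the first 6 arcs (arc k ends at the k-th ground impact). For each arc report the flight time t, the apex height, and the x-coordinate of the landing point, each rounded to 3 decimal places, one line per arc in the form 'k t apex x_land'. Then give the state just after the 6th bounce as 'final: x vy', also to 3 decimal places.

1 2.941 21.571 10.558
2 3.483 14.860 23.062
3 2.891 10.237 33.440
4 2.399 7.052 42.054
5 1.991 4.858 49.203
6 1.653 3.347 55.137
final: 55.137 6.723

Arc 1: start y=18.090, vy=8.260 → t=2.941, apex=21.571, x_land=10.558, impact vy=-20.562
  bounce: vy ← 0.83·20.562 = 17.066
Arc 2: start y=0.000, vy=17.066 → t=3.483, apex=14.860, x_land=23.062, impact vy=-17.066
  bounce: vy ← 0.83·17.066 = 14.165
Arc 3: start y=0.000, vy=14.165 → t=2.891, apex=10.237, x_land=33.440, impact vy=-14.165
  bounce: vy ← 0.83·14.165 = 11.757
Arc 4: start y=0.000, vy=11.757 → t=2.399, apex=7.052, x_land=42.054, impact vy=-11.757
  bounce: vy ← 0.83·11.757 = 9.758
Arc 5: start y=0.000, vy=9.758 → t=1.991, apex=4.858, x_land=49.203, impact vy=-9.758
  bounce: vy ← 0.83·9.758 = 8.099
Arc 6: start y=0.000, vy=8.099 → t=1.653, apex=3.347, x_land=55.137, impact vy=-8.099
  bounce: vy ← 0.83·8.099 = 6.723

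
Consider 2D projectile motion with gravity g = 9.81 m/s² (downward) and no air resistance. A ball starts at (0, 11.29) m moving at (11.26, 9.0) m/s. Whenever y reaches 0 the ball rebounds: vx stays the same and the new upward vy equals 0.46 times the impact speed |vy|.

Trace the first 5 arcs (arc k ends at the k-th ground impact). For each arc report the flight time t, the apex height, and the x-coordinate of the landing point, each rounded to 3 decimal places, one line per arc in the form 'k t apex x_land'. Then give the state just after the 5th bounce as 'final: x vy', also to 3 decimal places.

1 2.690 15.418 30.294
2 1.631 3.263 48.660
3 0.750 0.690 57.109
4 0.345 0.146 60.995
5 0.159 0.031 62.783
final: 62.783 0.358

Arc 1: start y=11.290, vy=9.000 → t=2.690, apex=15.418, x_land=30.294, impact vy=-17.393
  bounce: vy ← 0.46·17.393 = 8.001
Arc 2: start y=0.000, vy=8.001 → t=1.631, apex=3.263, x_land=48.660, impact vy=-8.001
  bounce: vy ← 0.46·8.001 = 3.680
Arc 3: start y=0.000, vy=3.680 → t=0.750, apex=0.690, x_land=57.109, impact vy=-3.680
  bounce: vy ← 0.46·3.680 = 1.693
Arc 4: start y=0.000, vy=1.693 → t=0.345, apex=0.146, x_land=60.995, impact vy=-1.693
  bounce: vy ← 0.46·1.693 = 0.779
Arc 5: start y=0.000, vy=0.779 → t=0.159, apex=0.031, x_land=62.783, impact vy=-0.779
  bounce: vy ← 0.46·0.779 = 0.358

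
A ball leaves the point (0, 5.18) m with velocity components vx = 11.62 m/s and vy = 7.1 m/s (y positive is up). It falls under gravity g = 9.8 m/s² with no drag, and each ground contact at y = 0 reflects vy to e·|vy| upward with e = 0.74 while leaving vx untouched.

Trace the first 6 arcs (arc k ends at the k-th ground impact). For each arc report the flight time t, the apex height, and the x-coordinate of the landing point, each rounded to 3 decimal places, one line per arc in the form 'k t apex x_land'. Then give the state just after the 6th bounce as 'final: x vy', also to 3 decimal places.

Arc 1: start y=5.180, vy=7.100 → t=1.982, apex=7.752, x_land=23.034, impact vy=-12.326
  bounce: vy ← 0.74·12.326 = 9.121
Arc 2: start y=0.000, vy=9.121 → t=1.862, apex=4.245, x_land=44.665, impact vy=-9.121
  bounce: vy ← 0.74·9.121 = 6.750
Arc 3: start y=0.000, vy=6.750 → t=1.378, apex=2.325, x_land=60.672, impact vy=-6.750
  bounce: vy ← 0.74·6.750 = 4.995
Arc 4: start y=0.000, vy=4.995 → t=1.019, apex=1.273, x_land=72.517, impact vy=-4.995
  bounce: vy ← 0.74·4.995 = 3.696
Arc 5: start y=0.000, vy=3.696 → t=0.754, apex=0.697, x_land=81.282, impact vy=-3.696
  bounce: vy ← 0.74·3.696 = 2.735
Arc 6: start y=0.000, vy=2.735 → t=0.558, apex=0.382, x_land=87.769, impact vy=-2.735
  bounce: vy ← 0.74·2.735 = 2.024

1 1.982 7.752 23.034
2 1.862 4.245 44.665
3 1.378 2.325 60.672
4 1.019 1.273 72.517
5 0.754 0.697 81.282
6 0.558 0.382 87.769
final: 87.769 2.024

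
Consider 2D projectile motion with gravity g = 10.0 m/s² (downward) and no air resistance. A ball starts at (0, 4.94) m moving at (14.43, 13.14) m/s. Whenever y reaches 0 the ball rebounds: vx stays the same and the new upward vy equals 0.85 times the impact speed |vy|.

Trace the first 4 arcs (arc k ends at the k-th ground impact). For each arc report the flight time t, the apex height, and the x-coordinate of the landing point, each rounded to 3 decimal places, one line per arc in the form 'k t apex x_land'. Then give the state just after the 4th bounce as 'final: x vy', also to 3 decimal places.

1 2.962 13.573 42.736
2 2.801 9.806 83.153
3 2.381 7.085 117.508
4 2.024 5.119 146.710
final: 146.710 8.601

Arc 1: start y=4.940, vy=13.140 → t=2.962, apex=13.573, x_land=42.736, impact vy=-16.476
  bounce: vy ← 0.85·16.476 = 14.005
Arc 2: start y=0.000, vy=14.005 → t=2.801, apex=9.806, x_land=83.153, impact vy=-14.005
  bounce: vy ← 0.85·14.005 = 11.904
Arc 3: start y=0.000, vy=11.904 → t=2.381, apex=7.085, x_land=117.508, impact vy=-11.904
  bounce: vy ← 0.85·11.904 = 10.118
Arc 4: start y=0.000, vy=10.118 → t=2.024, apex=5.119, x_land=146.710, impact vy=-10.118
  bounce: vy ← 0.85·10.118 = 8.601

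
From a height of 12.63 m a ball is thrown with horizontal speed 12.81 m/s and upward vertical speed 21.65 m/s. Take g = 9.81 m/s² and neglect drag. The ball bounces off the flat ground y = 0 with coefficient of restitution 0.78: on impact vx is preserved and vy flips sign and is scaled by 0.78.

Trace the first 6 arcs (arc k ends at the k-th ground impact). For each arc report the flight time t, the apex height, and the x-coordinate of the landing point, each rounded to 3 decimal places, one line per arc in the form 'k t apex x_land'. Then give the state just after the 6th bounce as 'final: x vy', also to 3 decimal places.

1 4.936 36.520 63.225
2 4.257 22.219 117.753
3 3.320 13.518 160.285
4 2.590 8.224 193.459
5 2.020 5.004 219.336
6 1.576 3.044 239.519
final: 239.519 6.028

Arc 1: start y=12.630, vy=21.650 → t=4.936, apex=36.520, x_land=63.225, impact vy=-26.768
  bounce: vy ← 0.78·26.768 = 20.879
Arc 2: start y=0.000, vy=20.879 → t=4.257, apex=22.219, x_land=117.753, impact vy=-20.879
  bounce: vy ← 0.78·20.879 = 16.286
Arc 3: start y=0.000, vy=16.286 → t=3.320, apex=13.518, x_land=160.285, impact vy=-16.286
  bounce: vy ← 0.78·16.286 = 12.703
Arc 4: start y=0.000, vy=12.703 → t=2.590, apex=8.224, x_land=193.459, impact vy=-12.703
  bounce: vy ← 0.78·12.703 = 9.908
Arc 5: start y=0.000, vy=9.908 → t=2.020, apex=5.004, x_land=219.336, impact vy=-9.908
  bounce: vy ← 0.78·9.908 = 7.728
Arc 6: start y=0.000, vy=7.728 → t=1.576, apex=3.044, x_land=239.519, impact vy=-7.728
  bounce: vy ← 0.78·7.728 = 6.028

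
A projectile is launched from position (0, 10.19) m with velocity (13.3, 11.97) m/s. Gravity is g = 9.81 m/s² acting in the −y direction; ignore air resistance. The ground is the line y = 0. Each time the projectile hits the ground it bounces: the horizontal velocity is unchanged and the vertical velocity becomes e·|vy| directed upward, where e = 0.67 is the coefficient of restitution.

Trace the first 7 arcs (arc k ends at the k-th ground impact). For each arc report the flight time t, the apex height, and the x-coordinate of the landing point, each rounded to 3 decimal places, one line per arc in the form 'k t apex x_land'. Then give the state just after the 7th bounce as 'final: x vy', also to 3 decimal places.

Arc 1: start y=10.190, vy=11.970 → t=3.109, apex=17.493, x_land=41.345, impact vy=-18.526
  bounce: vy ← 0.67·18.526 = 12.412
Arc 2: start y=0.000, vy=12.412 → t=2.531, apex=7.853, x_land=75.001, impact vy=-12.412
  bounce: vy ← 0.67·12.412 = 8.316
Arc 3: start y=0.000, vy=8.316 → t=1.695, apex=3.525, x_land=97.551, impact vy=-8.316
  bounce: vy ← 0.67·8.316 = 5.572
Arc 4: start y=0.000, vy=5.572 → t=1.136, apex=1.582, x_land=112.659, impact vy=-5.572
  bounce: vy ← 0.67·5.572 = 3.733
Arc 5: start y=0.000, vy=3.733 → t=0.761, apex=0.710, x_land=122.782, impact vy=-3.733
  bounce: vy ← 0.67·3.733 = 2.501
Arc 6: start y=0.000, vy=2.501 → t=0.510, apex=0.319, x_land=129.564, impact vy=-2.501
  bounce: vy ← 0.67·2.501 = 1.676
Arc 7: start y=0.000, vy=1.676 → t=0.342, apex=0.143, x_land=134.108, impact vy=-1.676
  bounce: vy ← 0.67·1.676 = 1.123

1 3.109 17.493 41.345
2 2.531 7.853 75.001
3 1.695 3.525 97.551
4 1.136 1.582 112.659
5 0.761 0.710 122.782
6 0.510 0.319 129.564
7 0.342 0.143 134.108
final: 134.108 1.123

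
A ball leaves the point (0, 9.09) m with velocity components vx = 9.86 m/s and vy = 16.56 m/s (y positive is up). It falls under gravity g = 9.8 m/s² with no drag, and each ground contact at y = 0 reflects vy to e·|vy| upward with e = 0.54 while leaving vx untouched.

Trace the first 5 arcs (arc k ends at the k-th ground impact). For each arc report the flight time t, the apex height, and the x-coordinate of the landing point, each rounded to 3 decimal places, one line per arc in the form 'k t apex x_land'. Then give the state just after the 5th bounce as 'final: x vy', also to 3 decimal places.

1 3.860 23.082 38.061
2 2.344 6.731 61.173
3 1.266 1.963 73.654
4 0.684 0.572 80.393
5 0.369 0.167 84.032
final: 84.032 0.977

Arc 1: start y=9.090, vy=16.560 → t=3.860, apex=23.082, x_land=38.061, impact vy=-21.270
  bounce: vy ← 0.54·21.270 = 11.486
Arc 2: start y=0.000, vy=11.486 → t=2.344, apex=6.731, x_land=61.173, impact vy=-11.486
  bounce: vy ← 0.54·11.486 = 6.202
Arc 3: start y=0.000, vy=6.202 → t=1.266, apex=1.963, x_land=73.654, impact vy=-6.202
  bounce: vy ← 0.54·6.202 = 3.349
Arc 4: start y=0.000, vy=3.349 → t=0.684, apex=0.572, x_land=80.393, impact vy=-3.349
  bounce: vy ← 0.54·3.349 = 1.809
Arc 5: start y=0.000, vy=1.809 → t=0.369, apex=0.167, x_land=84.032, impact vy=-1.809
  bounce: vy ← 0.54·1.809 = 0.977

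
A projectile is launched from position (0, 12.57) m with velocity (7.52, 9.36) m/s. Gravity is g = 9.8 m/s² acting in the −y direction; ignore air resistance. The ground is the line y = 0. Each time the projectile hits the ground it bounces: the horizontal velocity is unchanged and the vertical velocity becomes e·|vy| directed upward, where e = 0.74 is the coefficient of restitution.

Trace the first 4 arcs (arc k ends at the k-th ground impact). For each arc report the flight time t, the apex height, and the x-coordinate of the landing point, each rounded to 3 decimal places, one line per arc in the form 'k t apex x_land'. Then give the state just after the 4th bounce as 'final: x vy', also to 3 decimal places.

Arc 1: start y=12.570, vy=9.360 → t=2.820, apex=17.040, x_land=21.206, impact vy=-18.275
  bounce: vy ← 0.74·18.275 = 13.524
Arc 2: start y=0.000, vy=13.524 → t=2.760, apex=9.331, x_land=41.960, impact vy=-13.524
  bounce: vy ← 0.74·13.524 = 10.007
Arc 3: start y=0.000, vy=10.007 → t=2.042, apex=5.110, x_land=57.319, impact vy=-10.007
  bounce: vy ← 0.74·10.007 = 7.406
Arc 4: start y=0.000, vy=7.406 → t=1.511, apex=2.798, x_land=68.684, impact vy=-7.406
  bounce: vy ← 0.74·7.406 = 5.480

1 2.820 17.040 21.206
2 2.760 9.331 41.960
3 2.042 5.110 57.319
4 1.511 2.798 68.684
final: 68.684 5.480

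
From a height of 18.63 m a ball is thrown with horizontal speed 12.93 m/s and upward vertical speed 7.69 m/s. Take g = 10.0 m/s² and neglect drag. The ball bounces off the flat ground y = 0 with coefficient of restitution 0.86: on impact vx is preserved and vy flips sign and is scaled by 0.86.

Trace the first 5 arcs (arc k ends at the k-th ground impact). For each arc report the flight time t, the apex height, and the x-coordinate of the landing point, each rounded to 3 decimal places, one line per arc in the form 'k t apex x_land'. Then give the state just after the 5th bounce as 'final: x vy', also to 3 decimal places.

1 2.847 21.587 36.809
2 3.574 15.966 83.019
3 3.074 11.808 122.760
4 2.643 8.733 156.937
5 2.273 6.459 186.329
final: 186.329 9.775

Arc 1: start y=18.630, vy=7.690 → t=2.847, apex=21.587, x_land=36.809, impact vy=-20.778
  bounce: vy ← 0.86·20.778 = 17.869
Arc 2: start y=0.000, vy=17.869 → t=3.574, apex=15.966, x_land=83.019, impact vy=-17.869
  bounce: vy ← 0.86·17.869 = 15.368
Arc 3: start y=0.000, vy=15.368 → t=3.074, apex=11.808, x_land=122.760, impact vy=-15.368
  bounce: vy ← 0.86·15.368 = 13.216
Arc 4: start y=0.000, vy=13.216 → t=2.643, apex=8.733, x_land=156.937, impact vy=-13.216
  bounce: vy ← 0.86·13.216 = 11.366
Arc 5: start y=0.000, vy=11.366 → t=2.273, apex=6.459, x_land=186.329, impact vy=-11.366
  bounce: vy ← 0.86·11.366 = 9.775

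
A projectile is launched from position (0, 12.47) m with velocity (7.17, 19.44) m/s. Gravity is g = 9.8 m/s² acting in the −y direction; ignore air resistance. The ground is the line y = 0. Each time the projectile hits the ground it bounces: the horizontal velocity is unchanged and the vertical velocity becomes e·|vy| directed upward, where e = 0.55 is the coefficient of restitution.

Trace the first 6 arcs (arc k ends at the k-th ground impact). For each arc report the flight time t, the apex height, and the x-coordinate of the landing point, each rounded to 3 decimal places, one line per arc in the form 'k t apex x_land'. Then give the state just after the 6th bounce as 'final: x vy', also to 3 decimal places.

Arc 1: start y=12.470, vy=19.440 → t=4.529, apex=31.751, x_land=32.475, impact vy=-24.946
  bounce: vy ← 0.55·24.946 = 13.721
Arc 2: start y=0.000, vy=13.721 → t=2.800, apex=9.605, x_land=52.551, impact vy=-13.721
  bounce: vy ← 0.55·13.721 = 7.546
Arc 3: start y=0.000, vy=7.546 → t=1.540, apex=2.905, x_land=63.594, impact vy=-7.546
  bounce: vy ← 0.55·7.546 = 4.150
Arc 4: start y=0.000, vy=4.150 → t=0.847, apex=0.879, x_land=69.667, impact vy=-4.150
  bounce: vy ← 0.55·4.150 = 2.283
Arc 5: start y=0.000, vy=2.283 → t=0.466, apex=0.266, x_land=73.007, impact vy=-2.283
  bounce: vy ← 0.55·2.283 = 1.256
Arc 6: start y=0.000, vy=1.256 → t=0.256, apex=0.080, x_land=74.844, impact vy=-1.256
  bounce: vy ← 0.55·1.256 = 0.691

1 4.529 31.751 32.475
2 2.800 9.605 52.551
3 1.540 2.905 63.594
4 0.847 0.879 69.667
5 0.466 0.266 73.007
6 0.256 0.080 74.844
final: 74.844 0.691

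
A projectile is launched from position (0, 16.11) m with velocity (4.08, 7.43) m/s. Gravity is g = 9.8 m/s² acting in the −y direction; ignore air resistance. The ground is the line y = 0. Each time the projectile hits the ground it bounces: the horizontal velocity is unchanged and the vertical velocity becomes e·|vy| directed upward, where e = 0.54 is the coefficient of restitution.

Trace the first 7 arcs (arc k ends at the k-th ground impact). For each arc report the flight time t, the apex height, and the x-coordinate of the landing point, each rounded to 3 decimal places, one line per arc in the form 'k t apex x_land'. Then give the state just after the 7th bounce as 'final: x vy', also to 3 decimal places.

1 2.724 18.927 11.112
2 2.123 5.519 19.772
3 1.146 1.609 24.448
4 0.619 0.469 26.974
5 0.334 0.137 28.337
6 0.180 0.040 29.074
7 0.097 0.012 29.471
final: 29.471 0.258

Arc 1: start y=16.110, vy=7.430 → t=2.724, apex=18.927, x_land=11.112, impact vy=-19.260
  bounce: vy ← 0.54·19.260 = 10.401
Arc 2: start y=0.000, vy=10.401 → t=2.123, apex=5.519, x_land=19.772, impact vy=-10.401
  bounce: vy ← 0.54·10.401 = 5.616
Arc 3: start y=0.000, vy=5.616 → t=1.146, apex=1.609, x_land=24.448, impact vy=-5.616
  bounce: vy ← 0.54·5.616 = 3.033
Arc 4: start y=0.000, vy=3.033 → t=0.619, apex=0.469, x_land=26.974, impact vy=-3.033
  bounce: vy ← 0.54·3.033 = 1.638
Arc 5: start y=0.000, vy=1.638 → t=0.334, apex=0.137, x_land=28.337, impact vy=-1.638
  bounce: vy ← 0.54·1.638 = 0.884
Arc 6: start y=0.000, vy=0.884 → t=0.180, apex=0.040, x_land=29.074, impact vy=-0.884
  bounce: vy ← 0.54·0.884 = 0.478
Arc 7: start y=0.000, vy=0.478 → t=0.097, apex=0.012, x_land=29.471, impact vy=-0.478
  bounce: vy ← 0.54·0.478 = 0.258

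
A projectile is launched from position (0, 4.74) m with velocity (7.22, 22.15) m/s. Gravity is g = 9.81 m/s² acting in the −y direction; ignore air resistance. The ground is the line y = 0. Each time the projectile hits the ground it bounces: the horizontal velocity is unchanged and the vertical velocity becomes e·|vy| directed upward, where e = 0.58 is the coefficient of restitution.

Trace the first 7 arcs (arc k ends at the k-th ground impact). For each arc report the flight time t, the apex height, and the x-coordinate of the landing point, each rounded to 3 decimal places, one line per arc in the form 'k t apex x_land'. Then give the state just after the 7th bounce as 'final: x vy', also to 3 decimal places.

Arc 1: start y=4.740, vy=22.150 → t=4.721, apex=29.746, x_land=34.082, impact vy=-24.158
  bounce: vy ← 0.58·24.158 = 14.012
Arc 2: start y=0.000, vy=14.012 → t=2.857, apex=10.007, x_land=54.707, impact vy=-14.012
  bounce: vy ← 0.58·14.012 = 8.127
Arc 3: start y=0.000, vy=8.127 → t=1.657, apex=3.366, x_land=66.669, impact vy=-8.127
  bounce: vy ← 0.58·8.127 = 4.714
Arc 4: start y=0.000, vy=4.714 → t=0.961, apex=1.132, x_land=73.608, impact vy=-4.714
  bounce: vy ← 0.58·4.714 = 2.734
Arc 5: start y=0.000, vy=2.734 → t=0.557, apex=0.381, x_land=77.632, impact vy=-2.734
  bounce: vy ← 0.58·2.734 = 1.586
Arc 6: start y=0.000, vy=1.586 → t=0.323, apex=0.128, x_land=79.966, impact vy=-1.586
  bounce: vy ← 0.58·1.586 = 0.920
Arc 7: start y=0.000, vy=0.920 → t=0.187, apex=0.043, x_land=81.320, impact vy=-0.920
  bounce: vy ← 0.58·0.920 = 0.533

1 4.721 29.746 34.082
2 2.857 10.007 54.707
3 1.657 3.366 66.669
4 0.961 1.132 73.608
5 0.557 0.381 77.632
6 0.323 0.128 79.966
7 0.187 0.043 81.320
final: 81.320 0.533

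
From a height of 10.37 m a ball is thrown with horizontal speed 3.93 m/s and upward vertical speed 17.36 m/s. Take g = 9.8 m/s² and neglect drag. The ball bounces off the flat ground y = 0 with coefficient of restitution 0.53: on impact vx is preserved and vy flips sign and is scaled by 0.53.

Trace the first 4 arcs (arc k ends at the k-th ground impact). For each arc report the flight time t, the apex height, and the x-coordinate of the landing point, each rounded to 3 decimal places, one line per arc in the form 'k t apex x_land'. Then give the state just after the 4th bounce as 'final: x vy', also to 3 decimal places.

Arc 1: start y=10.370, vy=17.360 → t=4.064, apex=25.746, x_land=15.970, impact vy=-22.464
  bounce: vy ← 0.53·22.464 = 11.906
Arc 2: start y=0.000, vy=11.906 → t=2.430, apex=7.232, x_land=25.519, impact vy=-11.906
  bounce: vy ← 0.53·11.906 = 6.310
Arc 3: start y=0.000, vy=6.310 → t=1.288, apex=2.031, x_land=30.580, impact vy=-6.310
  bounce: vy ← 0.53·6.310 = 3.344
Arc 4: start y=0.000, vy=3.344 → t=0.683, apex=0.571, x_land=33.262, impact vy=-3.344
  bounce: vy ← 0.53·3.344 = 1.773

1 4.064 25.746 15.970
2 2.430 7.232 25.519
3 1.288 2.031 30.580
4 0.683 0.571 33.262
final: 33.262 1.773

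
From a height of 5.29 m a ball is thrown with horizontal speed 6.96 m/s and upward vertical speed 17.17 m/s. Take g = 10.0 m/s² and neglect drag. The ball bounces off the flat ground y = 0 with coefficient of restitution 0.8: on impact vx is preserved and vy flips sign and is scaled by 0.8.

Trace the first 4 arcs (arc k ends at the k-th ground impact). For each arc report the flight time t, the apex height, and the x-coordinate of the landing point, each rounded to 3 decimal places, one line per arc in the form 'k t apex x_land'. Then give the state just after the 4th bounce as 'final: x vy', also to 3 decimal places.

1 3.719 20.030 25.881
2 3.202 12.819 48.170
3 2.562 8.204 66.001
4 2.050 5.251 80.266
final: 80.266 8.198

Arc 1: start y=5.290, vy=17.170 → t=3.719, apex=20.030, x_land=25.881, impact vy=-20.015
  bounce: vy ← 0.8·20.015 = 16.012
Arc 2: start y=0.000, vy=16.012 → t=3.202, apex=12.819, x_land=48.170, impact vy=-16.012
  bounce: vy ← 0.8·16.012 = 12.810
Arc 3: start y=0.000, vy=12.810 → t=2.562, apex=8.204, x_land=66.001, impact vy=-12.810
  bounce: vy ← 0.8·12.810 = 10.248
Arc 4: start y=0.000, vy=10.248 → t=2.050, apex=5.251, x_land=80.266, impact vy=-10.248
  bounce: vy ← 0.8·10.248 = 8.198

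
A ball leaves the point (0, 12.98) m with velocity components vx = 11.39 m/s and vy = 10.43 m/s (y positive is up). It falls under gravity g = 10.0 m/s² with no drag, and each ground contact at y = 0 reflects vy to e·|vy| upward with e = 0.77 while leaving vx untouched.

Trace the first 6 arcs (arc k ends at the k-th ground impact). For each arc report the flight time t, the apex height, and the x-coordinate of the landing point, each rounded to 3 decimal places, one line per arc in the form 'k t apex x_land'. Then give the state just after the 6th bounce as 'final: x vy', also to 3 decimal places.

1 2.962 18.419 33.741
2 2.956 10.921 67.407
3 2.276 6.475 93.330
4 1.752 3.839 113.291
5 1.349 2.276 128.661
6 1.039 1.350 140.496
final: 140.496 4.000

Arc 1: start y=12.980, vy=10.430 → t=2.962, apex=18.419, x_land=33.741, impact vy=-19.193
  bounce: vy ← 0.77·19.193 = 14.779
Arc 2: start y=0.000, vy=14.779 → t=2.956, apex=10.921, x_land=67.407, impact vy=-14.779
  bounce: vy ← 0.77·14.779 = 11.380
Arc 3: start y=0.000, vy=11.380 → t=2.276, apex=6.475, x_land=93.330, impact vy=-11.380
  bounce: vy ← 0.77·11.380 = 8.762
Arc 4: start y=0.000, vy=8.762 → t=1.752, apex=3.839, x_land=113.291, impact vy=-8.762
  bounce: vy ← 0.77·8.762 = 6.747
Arc 5: start y=0.000, vy=6.747 → t=1.349, apex=2.276, x_land=128.661, impact vy=-6.747
  bounce: vy ← 0.77·6.747 = 5.195
Arc 6: start y=0.000, vy=5.195 → t=1.039, apex=1.350, x_land=140.496, impact vy=-5.195
  bounce: vy ← 0.77·5.195 = 4.000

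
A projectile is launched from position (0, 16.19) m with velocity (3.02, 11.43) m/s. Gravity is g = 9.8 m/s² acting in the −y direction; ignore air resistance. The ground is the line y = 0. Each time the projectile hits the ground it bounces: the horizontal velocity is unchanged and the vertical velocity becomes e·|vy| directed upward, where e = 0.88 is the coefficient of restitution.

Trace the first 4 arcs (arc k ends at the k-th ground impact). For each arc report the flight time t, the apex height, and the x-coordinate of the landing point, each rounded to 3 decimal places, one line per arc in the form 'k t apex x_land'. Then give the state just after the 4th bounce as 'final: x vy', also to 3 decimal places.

Arc 1: start y=16.190, vy=11.430 → t=3.326, apex=22.856, x_land=10.045, impact vy=-21.165
  bounce: vy ← 0.88·21.165 = 18.625
Arc 2: start y=0.000, vy=18.625 → t=3.801, apex=17.699, x_land=21.524, impact vy=-18.625
  bounce: vy ← 0.88·18.625 = 16.390
Arc 3: start y=0.000, vy=16.390 → t=3.345, apex=13.706, x_land=31.626, impact vy=-16.390
  bounce: vy ← 0.88·16.390 = 14.424
Arc 4: start y=0.000, vy=14.424 → t=2.944, apex=10.614, x_land=40.515, impact vy=-14.424
  bounce: vy ← 0.88·14.424 = 12.693

1 3.326 22.856 10.045
2 3.801 17.699 21.524
3 3.345 13.706 31.626
4 2.944 10.614 40.515
final: 40.515 12.693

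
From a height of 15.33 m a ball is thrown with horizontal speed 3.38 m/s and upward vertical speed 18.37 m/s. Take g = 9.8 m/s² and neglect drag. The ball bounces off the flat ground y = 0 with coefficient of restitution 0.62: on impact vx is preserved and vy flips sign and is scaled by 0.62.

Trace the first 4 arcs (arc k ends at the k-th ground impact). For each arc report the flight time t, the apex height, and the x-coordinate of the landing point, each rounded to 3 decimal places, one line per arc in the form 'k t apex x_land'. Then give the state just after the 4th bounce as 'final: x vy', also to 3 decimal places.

1 4.452 32.547 15.047
2 3.196 12.511 25.849
3 1.981 4.809 32.546
4 1.228 1.849 36.698
final: 36.698 3.732

Arc 1: start y=15.330, vy=18.370 → t=4.452, apex=32.547, x_land=15.047, impact vy=-25.257
  bounce: vy ← 0.62·25.257 = 15.659
Arc 2: start y=0.000, vy=15.659 → t=3.196, apex=12.511, x_land=25.849, impact vy=-15.659
  bounce: vy ← 0.62·15.659 = 9.709
Arc 3: start y=0.000, vy=9.709 → t=1.981, apex=4.809, x_land=32.546, impact vy=-9.709
  bounce: vy ← 0.62·9.709 = 6.019
Arc 4: start y=0.000, vy=6.019 → t=1.228, apex=1.849, x_land=36.698, impact vy=-6.019
  bounce: vy ← 0.62·6.019 = 3.732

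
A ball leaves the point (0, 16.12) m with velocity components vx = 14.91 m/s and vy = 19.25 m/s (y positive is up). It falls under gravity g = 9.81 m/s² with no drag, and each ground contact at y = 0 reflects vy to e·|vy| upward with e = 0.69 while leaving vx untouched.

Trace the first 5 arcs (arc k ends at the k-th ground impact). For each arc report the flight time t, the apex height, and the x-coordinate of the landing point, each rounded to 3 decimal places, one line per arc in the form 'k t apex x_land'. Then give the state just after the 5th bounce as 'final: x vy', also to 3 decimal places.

Arc 1: start y=16.120, vy=19.250 → t=4.634, apex=35.007, x_land=69.090, impact vy=-26.208
  bounce: vy ← 0.69·26.208 = 18.083
Arc 2: start y=0.000, vy=18.083 → t=3.687, apex=16.667, x_land=124.059, impact vy=-18.083
  bounce: vy ← 0.69·18.083 = 12.477
Arc 3: start y=0.000, vy=12.477 → t=2.544, apex=7.935, x_land=161.987, impact vy=-12.477
  bounce: vy ← 0.69·12.477 = 8.609
Arc 4: start y=0.000, vy=8.609 → t=1.755, apex=3.778, x_land=188.157, impact vy=-8.609
  bounce: vy ← 0.69·8.609 = 5.941
Arc 5: start y=0.000, vy=5.941 → t=1.211, apex=1.799, x_land=206.215, impact vy=-5.941
  bounce: vy ← 0.69·5.941 = 4.099

1 4.634 35.007 69.090
2 3.687 16.667 124.059
3 2.544 7.935 161.987
4 1.755 3.778 188.157
5 1.211 1.799 206.215
final: 206.215 4.099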